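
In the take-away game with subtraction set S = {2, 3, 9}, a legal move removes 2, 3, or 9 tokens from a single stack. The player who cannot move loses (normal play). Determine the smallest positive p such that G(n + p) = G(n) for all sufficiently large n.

11

G(0) = 0
G(1) = mex{} = 0
G(2) = mex{0} = 1
G(3) = mex{0,0} = 1
G(4) = mex{1,0} = 2
G(5) = mex{1,1} = 0
G(6) = mex{2,1} = 0
G(7) = mex{0,2} = 1
G(8) = mex{0,0} = 1
G(9) = mex{1,0,0} = 2
G(10) = mex{1,1,0} = 2
G(11) = mex{2,1,1} = 0
G(12) = mex{2,2,1} = 0
G(13) = mex{0,2,2} = 1
G(14) = mex{0,0,0} = 1
G(15) = mex{1,0,0} = 2
G(16) = mex{1,1,1} = 0
G(17) = mex{2,1,1} = 0
G(18) = mex{0,2,2} = 1
G(19) = mex{0,0,2} = 1
G(20) = mex{1,0,0} = 2
G(21) = mex{1,1,0} = 2
G(22) = mex{2,1,1} = 0
G(23) = mex{2,2,1} = 0
G(n+11) = G(n) holds for n = 0,…,8 (a full window of length max(S) = 9), so the sequence is purely periodic with period 11.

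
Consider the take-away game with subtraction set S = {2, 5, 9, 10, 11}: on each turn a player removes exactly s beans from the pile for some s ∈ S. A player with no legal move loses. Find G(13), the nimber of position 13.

3

G(0) = 0
G(1) = mex{} = 0
G(2) = mex{0} = 1
G(3) = mex{0} = 1
G(4) = mex{1} = 0
G(5) = mex{1,0} = 2
G(6) = mex{0,0} = 1
G(7) = mex{2,1} = 0
G(8) = mex{1,1} = 0
G(9) = mex{0,0,0} = 1
G(10) = mex{0,2,0,0} = 1
G(11) = mex{1,1,1,0,0} = 2
G(12) = mex{1,0,1,1,0} = 2
G(13) = mex{2,0,0,1,1} = 3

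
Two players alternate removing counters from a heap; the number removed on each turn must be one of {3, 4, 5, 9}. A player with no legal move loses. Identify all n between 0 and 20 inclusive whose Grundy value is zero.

n :  0  1  2  3  4  5  6  7  8  9 10 11 12 13 14 15 16 17 18 19 20
G :  0  0  0  1  1  1  2  2  0  3  3  1  4  2  0  0  0  1  1  1  2
P-positions are exactly the n with G(n) = 0.

0, 1, 2, 8, 14, 15, 16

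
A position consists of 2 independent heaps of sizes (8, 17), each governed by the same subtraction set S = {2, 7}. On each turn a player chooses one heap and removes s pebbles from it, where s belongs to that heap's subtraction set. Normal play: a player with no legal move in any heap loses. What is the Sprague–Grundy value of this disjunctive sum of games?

0

All heaps use S = {2, 7}:
G(0) = 0
G(1) = mex{} = 0
G(2) = mex{0} = 1
G(3) = mex{0} = 1
G(4) = mex{1} = 0
G(5) = mex{1} = 0
G(6) = mex{0} = 1
G(7) = mex{0,0} = 1
G(8) = mex{1,0} = 2
G(9) = mex{1,1} = 0
G(10) = mex{2,1} = 0
G(11) = mex{0,0} = 1
G(12) = mex{0,0} = 1
G(13) = mex{1,1} = 0
G(14) = mex{1,1} = 0
G(15) = mex{0,2} = 1
G(16) = mex{0,0} = 1
G(17) = mex{1,0} = 2
Heap A: G(8) = 2.
Heap B: G(17) = 2.
Combined Grundy value = 2 ⊕ 2 = 0.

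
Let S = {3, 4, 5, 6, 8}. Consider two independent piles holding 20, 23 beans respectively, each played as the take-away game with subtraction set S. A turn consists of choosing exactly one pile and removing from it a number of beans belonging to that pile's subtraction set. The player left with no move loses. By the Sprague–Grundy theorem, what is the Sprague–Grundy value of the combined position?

All piles use S = {3, 4, 5, 6, 8}:
G(0) = 0
G(1) = mex{} = 0
G(2) = mex{} = 0
G(3) = mex{0} = 1
G(4) = mex{0,0} = 1
G(5) = mex{0,0,0} = 1
G(6) = mex{1,0,0,0} = 2
G(7) = mex{1,1,0,0} = 2
G(8) = mex{1,1,1,0,0} = 2
G(9) = mex{2,1,1,1,0} = 3
G(10) = mex{2,2,1,1,0} = 3
G(11) = mex{2,2,2,1,1} = 0
G(12) = mex{3,2,2,2,1} = 0
G(13) = mex{3,3,2,2,1} = 0
G(14) = mex{0,3,3,2,2} = 1
G(15) = mex{0,0,3,3,2} = 1
G(16) = mex{0,0,0,3,2} = 1
G(17) = mex{1,0,0,0,3} = 2
G(18) = mex{1,1,0,0,3} = 2
G(19) = mex{1,1,1,0,0} = 2
G(20) = mex{2,1,1,1,0} = 3
G(21) = mex{2,2,1,1,0} = 3
G(22) = mex{2,2,2,1,1} = 0
G(23) = mex{3,2,2,2,1} = 0
Pile A: G(20) = 3.
Pile B: G(23) = 0.
Combined Grundy value = 3 ⊕ 0 = 3.

3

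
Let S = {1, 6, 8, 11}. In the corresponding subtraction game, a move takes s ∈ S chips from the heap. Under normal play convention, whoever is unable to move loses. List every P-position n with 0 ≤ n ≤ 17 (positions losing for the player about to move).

n :  0  1  2  3  4  5  6  7  8  9 10 11 12 13 14 15 16 17
G :  0  1  0  1  0  1  2  0  1  0  1  2  3  2  0  1  0  1
P-positions are exactly the n with G(n) = 0.

0, 2, 4, 7, 9, 14, 16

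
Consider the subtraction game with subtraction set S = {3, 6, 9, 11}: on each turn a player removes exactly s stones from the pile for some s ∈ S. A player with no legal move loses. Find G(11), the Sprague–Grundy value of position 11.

3

G(0) = 0
G(1) = mex{} = 0
G(2) = mex{} = 0
G(3) = mex{0} = 1
G(4) = mex{0} = 1
G(5) = mex{0} = 1
G(6) = mex{1,0} = 2
G(7) = mex{1,0} = 2
G(8) = mex{1,0} = 2
G(9) = mex{2,1,0} = 3
G(10) = mex{2,1,0} = 3
G(11) = mex{2,1,0,0} = 3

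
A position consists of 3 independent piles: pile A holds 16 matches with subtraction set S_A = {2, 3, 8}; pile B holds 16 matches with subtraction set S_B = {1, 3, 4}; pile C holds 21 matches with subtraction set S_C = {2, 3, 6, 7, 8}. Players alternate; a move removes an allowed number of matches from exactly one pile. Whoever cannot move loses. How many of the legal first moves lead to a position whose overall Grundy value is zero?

6

Pile A, S = {2, 3, 8}:
G(0) = 0
G(1) = mex{} = 0
G(2) = mex{0} = 1
G(3) = mex{0,0} = 1
G(4) = mex{1,0} = 2
G(5) = mex{1,1} = 0
G(6) = mex{2,1} = 0
G(7) = mex{0,2} = 1
G(8) = mex{0,0,0} = 1
G(9) = mex{1,0,0} = 2
G(10) = mex{1,1,1} = 0
G(11) = mex{2,1,1} = 0
G(12) = mex{0,2,2} = 1
G(13) = mex{0,0,0} = 1
G(14) = mex{1,0,0} = 2
G(15) = mex{1,1,1} = 0
G(16) = mex{2,1,1} = 0
G_A(16) = 0.
Pile B, S = {1, 3, 4}:
G(0) = 0
G(1) = mex{0} = 1
G(2) = mex{1} = 0
G(3) = mex{0,0} = 1
G(4) = mex{1,1,0} = 2
G(5) = mex{2,0,1} = 3
G(6) = mex{3,1,0} = 2
G(7) = mex{2,2,1} = 0
G(8) = mex{0,3,2} = 1
G(9) = mex{1,2,3} = 0
G(10) = mex{0,0,2} = 1
G(11) = mex{1,1,0} = 2
G(12) = mex{2,0,1} = 3
G(13) = mex{3,1,0} = 2
G(14) = mex{2,2,1} = 0
G(15) = mex{0,3,2} = 1
G(16) = mex{1,2,3} = 0
G_B(16) = 0.
Pile C, S = {2, 3, 6, 7, 8}:
n :  0  1  2  3  4  5  6  7  8  9 10 11 12 13 14 15 16 17 18 19 20 21
G :  0  0  1  1  2  0  3  1  2  2  0  3  1  2  0  0  1  1  2  0  3  1
G_C(21) = 1.
Combined Grundy value = 0 ⊕ 0 ⊕ 1 = 1.
A winning move leaves total XOR = 0, i.e. changes one component's Grundy value g to g ⊕ X where X is the current total.
Pile A: need g' = 0⊕1 = 1. Options: 16−2→G=2, 16−3→G=1, 16−8→G=1. Hits: 2.
Pile B: need g' = 0⊕1 = 1. Options: 16−1→G=1, 16−3→G=2, 16−4→G=3. Hits: 1.
Pile C: need g' = 1⊕1 = 0. Options: 21−2→G=0, 21−3→G=2, 21−6→G=0, 21−7→G=0, 21−8→G=2. Hits: 3.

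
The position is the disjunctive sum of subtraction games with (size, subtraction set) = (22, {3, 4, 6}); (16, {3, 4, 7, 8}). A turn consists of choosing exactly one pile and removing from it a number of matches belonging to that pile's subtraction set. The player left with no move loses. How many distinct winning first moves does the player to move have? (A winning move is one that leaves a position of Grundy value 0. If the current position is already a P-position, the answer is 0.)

0

Pile A, S = {3, 4, 6}:
n :  0  1  2  3  4  5  6  7  8  9 10 11 12 13 14 15 16 17 18 19 20 21 22
G :  0  0  0  1  1  1  2  2  2  0  0  0  1  1  1  2  2  2  0  0  0  1  1
G_A(22) = 1.
Pile B, S = {3, 4, 7, 8}:
G(0) = 0
G(1) = mex{} = 0
G(2) = mex{} = 0
G(3) = mex{0} = 1
G(4) = mex{0,0} = 1
G(5) = mex{0,0} = 1
G(6) = mex{1,0} = 2
G(7) = mex{1,1,0} = 2
G(8) = mex{1,1,0,0} = 2
G(9) = mex{2,1,0,0} = 3
G(10) = mex{2,2,1,0} = 3
G(11) = mex{2,2,1,1} = 0
G(12) = mex{3,2,1,1} = 0
G(13) = mex{3,3,2,1} = 0
G(14) = mex{0,3,2,2} = 1
G(15) = mex{0,0,2,2} = 1
G(16) = mex{0,0,3,2} = 1
G_B(16) = 1.
Combined Grundy value = 1 ⊕ 1 = 0.
A winning move leaves total XOR = 0, i.e. changes one component's Grundy value g to g ⊕ X where X is the current total.
Pile A: target g' = 1⊕0 = 1, but every legal move changes the Grundy value (mex property), so 0 moves.
Pile B: target g' = 1⊕0 = 1, but every legal move changes the Grundy value (mex property), so 0 moves.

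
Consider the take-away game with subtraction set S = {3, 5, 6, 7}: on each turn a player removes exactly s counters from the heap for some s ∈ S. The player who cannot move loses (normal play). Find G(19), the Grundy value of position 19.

3

n :  0  1  2  3  4  5  6  7  8  9 10 11 12 13 14 15 16 17 18 19
G :  0  0  0  1  1  1  2  2  2  3  0  0  0  1  1  1  2  2  2  3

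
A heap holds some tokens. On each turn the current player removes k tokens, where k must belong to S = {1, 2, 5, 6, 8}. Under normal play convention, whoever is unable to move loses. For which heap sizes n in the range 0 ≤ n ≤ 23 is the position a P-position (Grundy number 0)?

0, 3, 7, 10, 14, 17, 21

G(0) = 0
G(1) = mex{0} = 1
G(2) = mex{1,0} = 2
G(3) = mex{2,1} = 0
G(4) = mex{0,2} = 1
G(5) = mex{1,0,0} = 2
G(6) = mex{2,1,1,0} = 3
G(7) = mex{3,2,2,1} = 0
G(8) = mex{0,3,0,2,0} = 1
G(9) = mex{1,0,1,0,1} = 2
G(10) = mex{2,1,2,1,2} = 0
G(11) = mex{0,2,3,2,0} = 1
G(12) = mex{1,0,0,3,1} = 2
G(13) = mex{2,1,1,0,2} = 3
G(14) = mex{3,2,2,1,3} = 0
G(15) = mex{0,3,0,2,0} = 1
G(16) = mex{1,0,1,0,1} = 2
G(17) = mex{2,1,2,1,2} = 0
G(18) = mex{0,2,3,2,0} = 1
G(19) = mex{1,0,0,3,1} = 2
G(20) = mex{2,1,1,0,2} = 3
G(21) = mex{3,2,2,1,3} = 0
G(22) = mex{0,3,0,2,0} = 1
G(23) = mex{1,0,1,0,1} = 2
P-positions are exactly the n with G(n) = 0.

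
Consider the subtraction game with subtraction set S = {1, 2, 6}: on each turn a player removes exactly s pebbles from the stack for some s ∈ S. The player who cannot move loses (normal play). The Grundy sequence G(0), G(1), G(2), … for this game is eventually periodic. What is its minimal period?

7

G(0) = 0
G(1) = mex{0} = 1
G(2) = mex{1,0} = 2
G(3) = mex{2,1} = 0
G(4) = mex{0,2} = 1
G(5) = mex{1,0} = 2
G(6) = mex{2,1,0} = 3
G(7) = mex{3,2,1} = 0
G(8) = mex{0,3,2} = 1
G(9) = mex{1,0,0} = 2
G(10) = mex{2,1,1} = 0
G(11) = mex{0,2,2} = 1
G(12) = mex{1,0,3} = 2
G(13) = mex{2,1,0} = 3
G(14) = mex{3,2,1} = 0
G(15) = mex{0,3,2} = 1
G(n+7) = G(n) holds for n = 0,…,5 (a full window of length max(S) = 6), so the sequence is purely periodic with period 7.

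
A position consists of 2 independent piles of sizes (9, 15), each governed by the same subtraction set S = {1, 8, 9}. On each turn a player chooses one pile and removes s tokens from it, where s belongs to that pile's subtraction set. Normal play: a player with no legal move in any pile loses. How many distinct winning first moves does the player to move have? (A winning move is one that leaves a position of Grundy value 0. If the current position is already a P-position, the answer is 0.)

0

All piles use S = {1, 8, 9}:
n :  0  1  2  3  4  5  6  7  8  9 10 11 12 13 14 15
G :  0  1  0  1  0  1  0  1  2  3  2  3  2  3  2  3
Pile A: G(9) = 3.
Pile B: G(15) = 3.
Combined Grundy value = 3 ⊕ 3 = 0.
A winning move leaves total XOR = 0, i.e. changes one component's Grundy value g to g ⊕ X where X is the current total.
Pile A: target g' = 3⊕0 = 3, but every legal move changes the Grundy value (mex property), so 0 moves.
Pile B: target g' = 3⊕0 = 3, but every legal move changes the Grundy value (mex property), so 0 moves.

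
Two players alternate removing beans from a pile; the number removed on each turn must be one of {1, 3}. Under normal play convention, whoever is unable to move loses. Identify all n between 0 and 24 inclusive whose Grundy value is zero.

G(0) = 0
G(1) = mex{0} = 1
G(2) = mex{1} = 0
G(3) = mex{0,0} = 1
G(4) = mex{1,1} = 0
G(5) = mex{0,0} = 1
G(6) = mex{1,1} = 0
G(7) = mex{0,0} = 1
G(8) = mex{1,1} = 0
G(9) = mex{0,0} = 1
G(10) = mex{1,1} = 0
G(11) = mex{0,0} = 1
G(12) = mex{1,1} = 0
G(13) = mex{0,0} = 1
G(14) = mex{1,1} = 0
G(15) = mex{0,0} = 1
G(16) = mex{1,1} = 0
G(17) = mex{0,0} = 1
G(18) = mex{1,1} = 0
G(19) = mex{0,0} = 1
G(20) = mex{1,1} = 0
G(21) = mex{0,0} = 1
G(22) = mex{1,1} = 0
G(23) = mex{0,0} = 1
G(24) = mex{1,1} = 0
P-positions are exactly the n with G(n) = 0.

0, 2, 4, 6, 8, 10, 12, 14, 16, 18, 20, 22, 24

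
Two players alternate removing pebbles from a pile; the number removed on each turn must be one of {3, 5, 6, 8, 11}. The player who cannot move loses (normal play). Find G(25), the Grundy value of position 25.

n :  0  1  2  3  4  5  6  7  8  9 10 11 12 13 14 15 16 17 18 19 20 21 22 23 24 25
G :  0  0  0  1  1  1  2  2  2  3  3  3  4  4  0  0  0  1  1  1  2  2  2  3  3  3

3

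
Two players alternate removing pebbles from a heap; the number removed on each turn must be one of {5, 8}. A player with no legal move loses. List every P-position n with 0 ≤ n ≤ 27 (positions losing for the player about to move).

G(0) = 0
G(1) = mex{} = 0
G(2) = mex{} = 0
G(3) = mex{} = 0
G(4) = mex{} = 0
G(5) = mex{0} = 1
G(6) = mex{0} = 1
G(7) = mex{0} = 1
G(8) = mex{0,0} = 1
G(9) = mex{0,0} = 1
G(10) = mex{1,0} = 2
G(11) = mex{1,0} = 2
G(12) = mex{1,0} = 2
G(13) = mex{1,1} = 0
G(14) = mex{1,1} = 0
G(15) = mex{2,1} = 0
G(16) = mex{2,1} = 0
G(17) = mex{2,1} = 0
G(18) = mex{0,2} = 1
G(19) = mex{0,2} = 1
G(20) = mex{0,2} = 1
G(21) = mex{0,0} = 1
G(22) = mex{0,0} = 1
G(23) = mex{1,0} = 2
G(24) = mex{1,0} = 2
G(25) = mex{1,0} = 2
G(26) = mex{1,1} = 0
G(27) = mex{1,1} = 0
P-positions are exactly the n with G(n) = 0.

0, 1, 2, 3, 4, 13, 14, 15, 16, 17, 26, 27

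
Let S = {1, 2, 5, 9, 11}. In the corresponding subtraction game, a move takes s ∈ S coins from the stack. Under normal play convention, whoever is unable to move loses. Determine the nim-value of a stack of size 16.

0

n :  0  1  2  3  4  5  6  7  8  9 10 11 12 13 14 15 16
G :  0  1  2  0  1  2  0  1  2  3  0  1  2  0  1  2  0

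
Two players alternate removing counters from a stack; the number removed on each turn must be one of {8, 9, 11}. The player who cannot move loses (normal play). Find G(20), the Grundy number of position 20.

0

n :  0  1  2  3  4  5  6  7  8  9 10 11 12 13 14 15 16 17 18 19 20
G :  0  0  0  0  0  0  0  0  1  1  1  1  1  1  1  1  2  2  2  0  0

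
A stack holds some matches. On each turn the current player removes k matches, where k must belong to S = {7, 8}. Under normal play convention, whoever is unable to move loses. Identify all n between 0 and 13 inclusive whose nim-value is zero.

G(0) = 0
G(1) = mex{} = 0
G(2) = mex{} = 0
G(3) = mex{} = 0
G(4) = mex{} = 0
G(5) = mex{} = 0
G(6) = mex{} = 0
G(7) = mex{0} = 1
G(8) = mex{0,0} = 1
G(9) = mex{0,0} = 1
G(10) = mex{0,0} = 1
G(11) = mex{0,0} = 1
G(12) = mex{0,0} = 1
G(13) = mex{0,0} = 1
P-positions are exactly the n with G(n) = 0.

0, 1, 2, 3, 4, 5, 6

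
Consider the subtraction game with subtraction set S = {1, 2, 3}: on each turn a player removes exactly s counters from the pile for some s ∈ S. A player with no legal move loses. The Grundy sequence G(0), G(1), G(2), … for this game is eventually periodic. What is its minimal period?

G(0) = 0
G(1) = mex{0} = 1
G(2) = mex{1,0} = 2
G(3) = mex{2,1,0} = 3
G(4) = mex{3,2,1} = 0
G(5) = mex{0,3,2} = 1
G(6) = mex{1,0,3} = 2
G(7) = mex{2,1,0} = 3
G(8) = mex{3,2,1} = 0
G(9) = mex{0,3,2} = 1
G(10) = mex{1,0,3} = 2
G(11) = mex{2,1,0} = 3
G(12) = mex{3,2,1} = 0
G(13) = mex{0,3,2} = 1
G(14) = mex{1,0,3} = 2
G(n+4) = G(n) holds for n = 0,…,2 (a full window of length max(S) = 3), so the sequence is purely periodic with period 4.

4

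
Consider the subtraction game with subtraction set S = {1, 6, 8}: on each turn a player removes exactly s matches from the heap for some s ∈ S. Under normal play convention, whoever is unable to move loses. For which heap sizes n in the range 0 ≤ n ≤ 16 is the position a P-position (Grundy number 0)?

0, 2, 4, 7, 9, 11, 14, 16

n :  0  1  2  3  4  5  6  7  8  9 10 11 12 13 14 15 16
G :  0  1  0  1  0  1  2  0  1  0  1  0  1  2  0  1  0
P-positions are exactly the n with G(n) = 0.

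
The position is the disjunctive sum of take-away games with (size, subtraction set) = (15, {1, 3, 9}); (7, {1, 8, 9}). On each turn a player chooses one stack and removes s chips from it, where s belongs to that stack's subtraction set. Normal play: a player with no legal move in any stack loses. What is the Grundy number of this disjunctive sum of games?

0

Stack A, S = {1, 3, 9}:
n :  0  1  2  3  4  5  6  7  8  9 10 11 12 13 14 15
G :  0  1  0  1  0  1  0  1  0  1  0  1  0  1  0  1
G_A(15) = 1.
Stack B, S = {1, 8, 9}:
n : 0 1 2 3 4 5 6 7
G : 0 1 0 1 0 1 0 1
G_B(7) = 1.
Combined Grundy value = 1 ⊕ 1 = 0.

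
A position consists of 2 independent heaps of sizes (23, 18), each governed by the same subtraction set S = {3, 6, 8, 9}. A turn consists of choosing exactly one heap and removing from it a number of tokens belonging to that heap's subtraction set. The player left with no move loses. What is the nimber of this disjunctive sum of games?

All heaps use S = {3, 6, 8, 9}:
n :  0  1  2  3  4  5  6  7  8  9 10 11 12 13 14 15 16 17 18 19 20 21 22 23
G :  0  0  0  1  1  1  2  2  2  3  3  3  0  0  0  1  1  1  2  2  2  3  3  3
Heap A: G(23) = 3.
Heap B: G(18) = 2.
Combined Grundy value = 3 ⊕ 2 = 1.

1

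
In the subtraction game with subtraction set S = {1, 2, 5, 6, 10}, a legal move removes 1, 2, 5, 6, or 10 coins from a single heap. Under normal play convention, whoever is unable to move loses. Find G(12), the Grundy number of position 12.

1

n :  0  1  2  3  4  5  6  7  8  9 10 11 12
G :  0  1  2  0  1  2  3  0  1  2  3  0  1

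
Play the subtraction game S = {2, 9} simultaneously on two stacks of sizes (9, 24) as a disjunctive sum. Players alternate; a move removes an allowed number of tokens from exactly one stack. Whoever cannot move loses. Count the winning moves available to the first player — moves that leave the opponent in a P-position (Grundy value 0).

All stacks use S = {2, 9}:
G(0) = 0
G(1) = mex{} = 0
G(2) = mex{0} = 1
G(3) = mex{0} = 1
G(4) = mex{1} = 0
G(5) = mex{1} = 0
G(6) = mex{0} = 1
G(7) = mex{0} = 1
G(8) = mex{1} = 0
G(9) = mex{1,0} = 2
G(10) = mex{0,0} = 1
G(11) = mex{2,1} = 0
G(12) = mex{1,1} = 0
G(13) = mex{0,0} = 1
G(14) = mex{0,0} = 1
G(15) = mex{1,1} = 0
G(16) = mex{1,1} = 0
G(17) = mex{0,0} = 1
G(18) = mex{0,2} = 1
G(19) = mex{1,1} = 0
G(20) = mex{1,0} = 2
G(21) = mex{0,0} = 1
G(22) = mex{2,1} = 0
G(23) = mex{1,1} = 0
G(24) = mex{0,0} = 1
Stack A: G(9) = 2.
Stack B: G(24) = 1.
Combined Grundy value = 2 ⊕ 1 = 3.
A winning move leaves total XOR = 0, i.e. changes one component's Grundy value g to g ⊕ X where X is the current total.
Stack A: need g' = 2⊕3 = 1. Options: 9−2→G=1, 9−9→G=0. Hits: 1.
Stack B: need g' = 1⊕3 = 2. Options: 24−2→G=0, 24−9→G=0. Hits: 0.

1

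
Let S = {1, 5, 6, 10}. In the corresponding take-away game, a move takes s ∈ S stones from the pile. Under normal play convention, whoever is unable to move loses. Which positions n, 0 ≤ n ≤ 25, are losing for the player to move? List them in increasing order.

n :  0  1  2  3  4  5  6  7  8  9 10 11 12 13 14 15 16 17 18 19 20 21 22 23 24 25
G :  0  1  0  1  0  1  2  3  2  3  2  0  1  0  1  0  1  2  3  2  3  2  0  1  0  1
P-positions are exactly the n with G(n) = 0.

0, 2, 4, 11, 13, 15, 22, 24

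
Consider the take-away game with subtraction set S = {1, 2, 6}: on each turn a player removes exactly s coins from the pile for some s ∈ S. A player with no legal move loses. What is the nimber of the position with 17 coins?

0

G(0) = 0
G(1) = mex{0} = 1
G(2) = mex{1,0} = 2
G(3) = mex{2,1} = 0
G(4) = mex{0,2} = 1
G(5) = mex{1,0} = 2
G(6) = mex{2,1,0} = 3
G(7) = mex{3,2,1} = 0
G(8) = mex{0,3,2} = 1
G(9) = mex{1,0,0} = 2
G(10) = mex{2,1,1} = 0
G(11) = mex{0,2,2} = 1
G(12) = mex{1,0,3} = 2
G(13) = mex{2,1,0} = 3
G(14) = mex{3,2,1} = 0
G(15) = mex{0,3,2} = 1
G(16) = mex{1,0,0} = 2
G(17) = mex{2,1,1} = 0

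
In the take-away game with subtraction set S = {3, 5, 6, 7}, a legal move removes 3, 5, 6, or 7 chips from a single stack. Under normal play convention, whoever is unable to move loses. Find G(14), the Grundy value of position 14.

1

G(0) = 0
G(1) = mex{} = 0
G(2) = mex{} = 0
G(3) = mex{0} = 1
G(4) = mex{0} = 1
G(5) = mex{0,0} = 1
G(6) = mex{1,0,0} = 2
G(7) = mex{1,0,0,0} = 2
G(8) = mex{1,1,0,0} = 2
G(9) = mex{2,1,1,0} = 3
G(10) = mex{2,1,1,1} = 0
G(11) = mex{2,2,1,1} = 0
G(12) = mex{3,2,2,1} = 0
G(13) = mex{0,2,2,2} = 1
G(14) = mex{0,3,2,2} = 1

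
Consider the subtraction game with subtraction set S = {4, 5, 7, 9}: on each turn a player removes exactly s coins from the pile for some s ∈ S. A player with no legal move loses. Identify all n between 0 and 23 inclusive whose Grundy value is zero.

n :  0  1  2  3  4  5  6  7  8  9 10 11 12 13 14 15 16 17 18 19 20 21 22 23
G :  0  0  0  0  1  1  1  1  2  2  2  2  3  0  0  0  0  1  1  1  1  2  2  2
P-positions are exactly the n with G(n) = 0.

0, 1, 2, 3, 13, 14, 15, 16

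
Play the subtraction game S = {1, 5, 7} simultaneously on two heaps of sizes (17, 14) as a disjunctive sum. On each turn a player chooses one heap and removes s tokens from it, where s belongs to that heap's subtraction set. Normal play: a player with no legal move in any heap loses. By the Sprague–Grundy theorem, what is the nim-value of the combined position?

All heaps use S = {1, 5, 7}:
n :  0  1  2  3  4  5  6  7  8  9 10 11 12 13 14 15 16 17
G :  0  1  0  1  0  1  0  1  0  1  0  1  0  1  0  1  0  1
Heap A: G(17) = 1.
Heap B: G(14) = 0.
Combined Grundy value = 1 ⊕ 0 = 1.

1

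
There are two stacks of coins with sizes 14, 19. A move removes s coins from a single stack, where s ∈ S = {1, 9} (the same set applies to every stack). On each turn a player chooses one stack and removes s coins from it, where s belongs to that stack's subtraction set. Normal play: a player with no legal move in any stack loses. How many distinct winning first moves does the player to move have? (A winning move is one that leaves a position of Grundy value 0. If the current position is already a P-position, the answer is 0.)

4

All stacks use S = {1, 9}:
G(0) = 0
G(1) = mex{0} = 1
G(2) = mex{1} = 0
G(3) = mex{0} = 1
G(4) = mex{1} = 0
G(5) = mex{0} = 1
G(6) = mex{1} = 0
G(7) = mex{0} = 1
G(8) = mex{1} = 0
G(9) = mex{0,0} = 1
G(10) = mex{1,1} = 0
G(11) = mex{0,0} = 1
G(12) = mex{1,1} = 0
G(13) = mex{0,0} = 1
G(14) = mex{1,1} = 0
G(15) = mex{0,0} = 1
G(16) = mex{1,1} = 0
G(17) = mex{0,0} = 1
G(18) = mex{1,1} = 0
G(19) = mex{0,0} = 1
Stack A: G(14) = 0.
Stack B: G(19) = 1.
Combined Grundy value = 0 ⊕ 1 = 1.
A winning move leaves total XOR = 0, i.e. changes one component's Grundy value g to g ⊕ X where X is the current total.
Stack A: need g' = 0⊕1 = 1. Options: 14−1→G=1, 14−9→G=1. Hits: 2.
Stack B: need g' = 1⊕1 = 0. Options: 19−1→G=0, 19−9→G=0. Hits: 2.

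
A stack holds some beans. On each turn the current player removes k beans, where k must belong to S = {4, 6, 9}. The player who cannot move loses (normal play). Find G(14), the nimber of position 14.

0

G(0) = 0
G(1) = mex{} = 0
G(2) = mex{} = 0
G(3) = mex{} = 0
G(4) = mex{0} = 1
G(5) = mex{0} = 1
G(6) = mex{0,0} = 1
G(7) = mex{0,0} = 1
G(8) = mex{1,0} = 2
G(9) = mex{1,0,0} = 2
G(10) = mex{1,1,0} = 2
G(11) = mex{1,1,0} = 2
G(12) = mex{2,1,0} = 3
G(13) = mex{2,1,1} = 0
G(14) = mex{2,2,1} = 0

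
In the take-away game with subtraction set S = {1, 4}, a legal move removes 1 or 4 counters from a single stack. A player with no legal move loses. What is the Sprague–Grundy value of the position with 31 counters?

n :  0  1  2  3  4  5  6  7  8  9 10 11 12 13 14 15 16 17 18 19 20 21 22 23 24 25 26 27 28 29 30 31
G :  0  1  0  1  2  0  1  0  1  2  0  1  0  1  2  0  1  0  1  2  0  1  0  1  2  0  1  0  1  2  0  1

1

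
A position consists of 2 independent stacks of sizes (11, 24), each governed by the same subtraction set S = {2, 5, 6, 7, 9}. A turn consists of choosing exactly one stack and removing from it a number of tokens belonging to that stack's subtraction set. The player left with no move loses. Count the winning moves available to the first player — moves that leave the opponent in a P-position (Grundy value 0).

All stacks use S = {2, 5, 6, 7, 9}:
G(0) = 0
G(1) = mex{} = 0
G(2) = mex{0} = 1
G(3) = mex{0} = 1
G(4) = mex{1} = 0
G(5) = mex{1,0} = 2
G(6) = mex{0,0,0} = 1
G(7) = mex{2,1,0,0} = 3
G(8) = mex{1,1,1,0} = 2
G(9) = mex{3,0,1,1,0} = 2
G(10) = mex{2,2,0,1,0} = 3
G(11) = mex{2,1,2,0,1} = 3
G(12) = mex{3,3,1,2,1} = 0
G(13) = mex{3,2,3,1,0} = 4
G(14) = mex{0,2,2,3,2} = 1
G(15) = mex{4,3,2,2,1} = 0
G(16) = mex{1,3,3,2,3} = 0
G(17) = mex{0,0,3,3,2} = 1
G(18) = mex{0,4,0,3,2} = 1
G(19) = mex{1,1,4,0,3} = 2
G(20) = mex{1,0,1,4,3} = 2
G(21) = mex{2,0,0,1,0} = 3
G(22) = mex{2,1,0,0,4} = 3
G(23) = mex{3,1,1,0,1} = 2
G(24) = mex{3,2,1,1,0} = 4
Stack A: G(11) = 3.
Stack B: G(24) = 4.
Combined Grundy value = 3 ⊕ 4 = 7.
A winning move leaves total XOR = 0, i.e. changes one component's Grundy value g to g ⊕ X where X is the current total.
Stack A: need g' = 3⊕7 = 4. Options: 11−2→G=2, 11−5→G=1, 11−6→G=2, 11−7→G=0, 11−9→G=1. Hits: 0.
Stack B: need g' = 4⊕7 = 3. Options: 24−2→G=3, 24−5→G=2, 24−6→G=1, 24−7→G=1, 24−9→G=0. Hits: 1.

1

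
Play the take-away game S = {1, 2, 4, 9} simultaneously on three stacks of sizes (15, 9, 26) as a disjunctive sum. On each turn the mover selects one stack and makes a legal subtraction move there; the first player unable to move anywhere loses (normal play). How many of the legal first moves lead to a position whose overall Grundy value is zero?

All stacks use S = {1, 2, 4, 9}:
n :  0  1  2  3  4  5  6  7  8  9 10 11 12 13 14 15 16 17 18 19 20 21 22 23 24 25 26
G :  0  1  2  0  1  2  0  1  2  3  4  0  1  2  0  1  2  0  1  2  3  4  0  1  2  0  1
Stack A: G(15) = 1.
Stack B: G(9) = 3.
Stack C: G(26) = 1.
Combined Grundy value = 1 ⊕ 3 ⊕ 1 = 3.
A winning move leaves total XOR = 0, i.e. changes one component's Grundy value g to g ⊕ X where X is the current total.
Stack A: need g' = 1⊕3 = 2. Options: 15−1→G=0, 15−2→G=2, 15−4→G=0, 15−9→G=0. Hits: 1.
Stack B: need g' = 3⊕3 = 0. Options: 9−1→G=2, 9−2→G=1, 9−4→G=2, 9−9→G=0. Hits: 1.
Stack C: need g' = 1⊕3 = 2. Options: 26−1→G=0, 26−2→G=2, 26−4→G=0, 26−9→G=0. Hits: 1.

3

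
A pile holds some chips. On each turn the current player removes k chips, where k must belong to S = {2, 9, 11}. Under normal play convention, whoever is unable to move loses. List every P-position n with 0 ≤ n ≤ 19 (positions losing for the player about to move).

G(0) = 0
G(1) = mex{} = 0
G(2) = mex{0} = 1
G(3) = mex{0} = 1
G(4) = mex{1} = 0
G(5) = mex{1} = 0
G(6) = mex{0} = 1
G(7) = mex{0} = 1
G(8) = mex{1} = 0
G(9) = mex{1,0} = 2
G(10) = mex{0,0} = 1
G(11) = mex{2,1,0} = 3
G(12) = mex{1,1,0} = 2
G(13) = mex{3,0,1} = 2
G(14) = mex{2,0,1} = 3
G(15) = mex{2,1,0} = 3
G(16) = mex{3,1,0} = 2
G(17) = mex{3,0,1} = 2
G(18) = mex{2,2,1} = 0
G(19) = mex{2,1,0} = 3
P-positions are exactly the n with G(n) = 0.

0, 1, 4, 5, 8, 18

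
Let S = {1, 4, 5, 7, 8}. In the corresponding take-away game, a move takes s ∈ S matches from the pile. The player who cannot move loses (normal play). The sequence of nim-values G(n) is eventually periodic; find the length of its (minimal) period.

11

G(0) = 0
G(1) = mex{0} = 1
G(2) = mex{1} = 0
G(3) = mex{0} = 1
G(4) = mex{1,0} = 2
G(5) = mex{2,1,0} = 3
G(6) = mex{3,0,1} = 2
G(7) = mex{2,1,0,0} = 3
G(8) = mex{3,2,1,1,0} = 4
G(9) = mex{4,3,2,0,1} = 5
G(10) = mex{5,2,3,1,0} = 4
G(11) = mex{4,3,2,2,1} = 0
G(12) = mex{0,4,3,3,2} = 1
G(13) = mex{1,5,4,2,3} = 0
G(14) = mex{0,4,5,3,2} = 1
G(15) = mex{1,0,4,4,3} = 2
G(16) = mex{2,1,0,5,4} = 3
G(17) = mex{3,0,1,4,5} = 2
G(18) = mex{2,1,0,0,4} = 3
G(19) = mex{3,2,1,1,0} = 4
G(20) = mex{4,3,2,0,1} = 5
G(21) = mex{5,2,3,1,0} = 4
G(22) = mex{4,3,2,2,1} = 0
G(23) = mex{0,4,3,3,2} = 1
G(n+11) = G(n) holds for n = 0,…,7 (a full window of length max(S) = 8), so the sequence is purely periodic with period 11.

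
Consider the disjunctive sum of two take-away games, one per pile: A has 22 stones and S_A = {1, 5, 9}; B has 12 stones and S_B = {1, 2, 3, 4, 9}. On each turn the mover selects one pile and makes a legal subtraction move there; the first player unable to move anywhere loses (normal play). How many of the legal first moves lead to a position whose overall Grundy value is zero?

Pile A, S = {1, 5, 9}:
n :  0  1  2  3  4  5  6  7  8  9 10 11 12 13 14 15 16 17 18 19 20 21 22
G :  0  1  0  1  0  1  0  1  0  1  0  1  0  1  0  1  0  1  0  1  0  1  0
G_A(22) = 0.
Pile B, S = {1, 2, 3, 4, 9}:
G(0) = 0
G(1) = mex{0} = 1
G(2) = mex{1,0} = 2
G(3) = mex{2,1,0} = 3
G(4) = mex{3,2,1,0} = 4
G(5) = mex{4,3,2,1} = 0
G(6) = mex{0,4,3,2} = 1
G(7) = mex{1,0,4,3} = 2
G(8) = mex{2,1,0,4} = 3
G(9) = mex{3,2,1,0,0} = 4
G(10) = mex{4,3,2,1,1} = 0
G(11) = mex{0,4,3,2,2} = 1
G(12) = mex{1,0,4,3,3} = 2
G_B(12) = 2.
Combined Grundy value = 0 ⊕ 2 = 2.
A winning move leaves total XOR = 0, i.e. changes one component's Grundy value g to g ⊕ X where X is the current total.
Pile A: need g' = 0⊕2 = 2. Options: 22−1→G=1, 22−5→G=1, 22−9→G=1. Hits: 0.
Pile B: need g' = 2⊕2 = 0. Options: 12−1→G=1, 12−2→G=0, 12−3→G=4, 12−4→G=3, 12−9→G=3. Hits: 1.

1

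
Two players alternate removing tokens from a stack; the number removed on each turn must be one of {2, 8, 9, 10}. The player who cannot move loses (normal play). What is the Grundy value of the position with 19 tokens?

G(0) = 0
G(1) = mex{} = 0
G(2) = mex{0} = 1
G(3) = mex{0} = 1
G(4) = mex{1} = 0
G(5) = mex{1} = 0
G(6) = mex{0} = 1
G(7) = mex{0} = 1
G(8) = mex{1,0} = 2
G(9) = mex{1,0,0} = 2
G(10) = mex{2,1,0,0} = 3
G(11) = mex{2,1,1,0} = 3
G(12) = mex{3,0,1,1} = 2
G(13) = mex{3,0,0,1} = 2
G(14) = mex{2,1,0,0} = 3
G(15) = mex{2,1,1,0} = 3
G(16) = mex{3,2,1,1} = 0
G(17) = mex{3,2,2,1} = 0
G(18) = mex{0,3,2,2} = 1
G(19) = mex{0,3,3,2} = 1

1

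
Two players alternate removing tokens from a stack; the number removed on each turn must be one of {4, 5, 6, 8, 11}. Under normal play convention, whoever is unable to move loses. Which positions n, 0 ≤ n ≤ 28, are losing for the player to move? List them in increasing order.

G(0) = 0
G(1) = mex{} = 0
G(2) = mex{} = 0
G(3) = mex{} = 0
G(4) = mex{0} = 1
G(5) = mex{0,0} = 1
G(6) = mex{0,0,0} = 1
G(7) = mex{0,0,0} = 1
G(8) = mex{1,0,0,0} = 2
G(9) = mex{1,1,0,0} = 2
G(10) = mex{1,1,1,0} = 2
G(11) = mex{1,1,1,0,0} = 2
G(12) = mex{2,1,1,1,0} = 3
G(13) = mex{2,2,1,1,0} = 3
G(14) = mex{2,2,2,1,0} = 3
G(15) = mex{2,2,2,1,1} = 0
G(16) = mex{3,2,2,2,1} = 0
G(17) = mex{3,3,2,2,1} = 0
G(18) = mex{3,3,3,2,1} = 0
G(19) = mex{0,3,3,2,2} = 1
G(20) = mex{0,0,3,3,2} = 1
G(21) = mex{0,0,0,3,2} = 1
G(22) = mex{0,0,0,3,2} = 1
G(23) = mex{1,0,0,0,3} = 2
G(24) = mex{1,1,0,0,3} = 2
G(25) = mex{1,1,1,0,3} = 2
G(26) = mex{1,1,1,0,0} = 2
G(27) = mex{2,1,1,1,0} = 3
G(28) = mex{2,2,1,1,0} = 3
P-positions are exactly the n with G(n) = 0.

0, 1, 2, 3, 15, 16, 17, 18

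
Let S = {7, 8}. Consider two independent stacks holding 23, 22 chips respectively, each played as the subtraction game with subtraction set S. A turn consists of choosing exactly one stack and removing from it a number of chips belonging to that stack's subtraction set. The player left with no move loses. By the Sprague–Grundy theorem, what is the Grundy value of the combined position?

All stacks use S = {7, 8}:
G(0) = 0
G(1) = mex{} = 0
G(2) = mex{} = 0
G(3) = mex{} = 0
G(4) = mex{} = 0
G(5) = mex{} = 0
G(6) = mex{} = 0
G(7) = mex{0} = 1
G(8) = mex{0,0} = 1
G(9) = mex{0,0} = 1
G(10) = mex{0,0} = 1
G(11) = mex{0,0} = 1
G(12) = mex{0,0} = 1
G(13) = mex{0,0} = 1
G(14) = mex{1,0} = 2
G(15) = mex{1,1} = 0
G(16) = mex{1,1} = 0
G(17) = mex{1,1} = 0
G(18) = mex{1,1} = 0
G(19) = mex{1,1} = 0
G(20) = mex{1,1} = 0
G(21) = mex{2,1} = 0
G(22) = mex{0,2} = 1
G(23) = mex{0,0} = 1
Stack A: G(23) = 1.
Stack B: G(22) = 1.
Combined Grundy value = 1 ⊕ 1 = 0.

0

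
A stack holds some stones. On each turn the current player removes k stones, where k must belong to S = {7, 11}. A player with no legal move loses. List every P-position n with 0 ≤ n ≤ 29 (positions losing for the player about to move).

n :  0  1  2  3  4  5  6  7  8  9 10 11 12 13 14 15 16 17 18 19 20 21 22 23 24 25 26 27 28 29
G :  0  0  0  0  0  0  0  1  1  1  1  1  1  1  2  2  2  2  0  0  0  0  0  0  0  1  1  1  1  1
P-positions are exactly the n with G(n) = 0.

0, 1, 2, 3, 4, 5, 6, 18, 19, 20, 21, 22, 23, 24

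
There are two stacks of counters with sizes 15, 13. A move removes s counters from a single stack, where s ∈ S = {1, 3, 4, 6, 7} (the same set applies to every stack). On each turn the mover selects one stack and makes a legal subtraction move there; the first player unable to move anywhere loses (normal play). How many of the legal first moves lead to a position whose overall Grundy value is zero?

All stacks use S = {1, 3, 4, 6, 7}:
G(0) = 0
G(1) = mex{0} = 1
G(2) = mex{1} = 0
G(3) = mex{0,0} = 1
G(4) = mex{1,1,0} = 2
G(5) = mex{2,0,1} = 3
G(6) = mex{3,1,0,0} = 2
G(7) = mex{2,2,1,1,0} = 3
G(8) = mex{3,3,2,0,1} = 4
G(9) = mex{4,2,3,1,0} = 5
G(10) = mex{5,3,2,2,1} = 0
G(11) = mex{0,4,3,3,2} = 1
G(12) = mex{1,5,4,2,3} = 0
G(13) = mex{0,0,5,3,2} = 1
G(14) = mex{1,1,0,4,3} = 2
G(15) = mex{2,0,1,5,4} = 3
Stack A: G(15) = 3.
Stack B: G(13) = 1.
Combined Grundy value = 3 ⊕ 1 = 2.
A winning move leaves total XOR = 0, i.e. changes one component's Grundy value g to g ⊕ X where X is the current total.
Stack A: need g' = 3⊕2 = 1. Options: 15−1→G=2, 15−3→G=0, 15−4→G=1, 15−6→G=5, 15−7→G=4. Hits: 1.
Stack B: need g' = 1⊕2 = 3. Options: 13−1→G=0, 13−3→G=0, 13−4→G=5, 13−6→G=3, 13−7→G=2. Hits: 1.

2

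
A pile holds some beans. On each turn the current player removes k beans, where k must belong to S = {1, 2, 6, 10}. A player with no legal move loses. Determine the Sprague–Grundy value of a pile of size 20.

2

G(0) = 0
G(1) = mex{0} = 1
G(2) = mex{1,0} = 2
G(3) = mex{2,1} = 0
G(4) = mex{0,2} = 1
G(5) = mex{1,0} = 2
G(6) = mex{2,1,0} = 3
G(7) = mex{3,2,1} = 0
G(8) = mex{0,3,2} = 1
G(9) = mex{1,0,0} = 2
G(10) = mex{2,1,1,0} = 3
G(11) = mex{3,2,2,1} = 0
G(12) = mex{0,3,3,2} = 1
G(13) = mex{1,0,0,0} = 2
G(14) = mex{2,1,1,1} = 0
G(15) = mex{0,2,2,2} = 1
G(16) = mex{1,0,3,3} = 2
G(17) = mex{2,1,0,0} = 3
G(18) = mex{3,2,1,1} = 0
G(19) = mex{0,3,2,2} = 1
G(20) = mex{1,0,0,3} = 2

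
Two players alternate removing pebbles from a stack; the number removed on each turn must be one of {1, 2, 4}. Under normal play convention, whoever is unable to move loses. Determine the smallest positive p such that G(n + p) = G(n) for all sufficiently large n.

n :  0  1  2  3  4  5  6  7  8  9 10 11 12 13 14
G :  0  1  2  0  1  2  0  1  2  0  1  2  0  1  2
G(n+3) = G(n) holds for n = 0,…,3 (a full window of length max(S) = 4), so the sequence is purely periodic with period 3.

3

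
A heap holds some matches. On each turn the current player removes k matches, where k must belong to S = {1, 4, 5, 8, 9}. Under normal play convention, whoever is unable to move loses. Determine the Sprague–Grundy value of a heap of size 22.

4

G(0) = 0
G(1) = mex{0} = 1
G(2) = mex{1} = 0
G(3) = mex{0} = 1
G(4) = mex{1,0} = 2
G(5) = mex{2,1,0} = 3
G(6) = mex{3,0,1} = 2
G(7) = mex{2,1,0} = 3
G(8) = mex{3,2,1,0} = 4
G(9) = mex{4,3,2,1,0} = 5
G(10) = mex{5,2,3,0,1} = 4
G(11) = mex{4,3,2,1,0} = 5
G(12) = mex{5,4,3,2,1} = 0
G(13) = mex{0,5,4,3,2} = 1
G(14) = mex{1,4,5,2,3} = 0
G(15) = mex{0,5,4,3,2} = 1
G(16) = mex{1,0,5,4,3} = 2
G(17) = mex{2,1,0,5,4} = 3
G(18) = mex{3,0,1,4,5} = 2
G(19) = mex{2,1,0,5,4} = 3
G(20) = mex{3,2,1,0,5} = 4
G(21) = mex{4,3,2,1,0} = 5
G(22) = mex{5,2,3,0,1} = 4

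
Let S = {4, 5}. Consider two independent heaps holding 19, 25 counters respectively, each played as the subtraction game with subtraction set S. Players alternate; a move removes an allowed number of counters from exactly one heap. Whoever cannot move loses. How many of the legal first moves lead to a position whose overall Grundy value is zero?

All heaps use S = {4, 5}:
n :  0  1  2  3  4  5  6  7  8  9 10 11 12 13 14 15 16 17 18 19 20 21 22 23 24 25
G :  0  0  0  0  1  1  1  1  2  0  0  0  0  1  1  1  1  2  0  0  0  0  1  1  1  1
Heap A: G(19) = 0.
Heap B: G(25) = 1.
Combined Grundy value = 0 ⊕ 1 = 1.
A winning move leaves total XOR = 0, i.e. changes one component's Grundy value g to g ⊕ X where X is the current total.
Heap A: need g' = 0⊕1 = 1. Options: 19−4→G=1, 19−5→G=1. Hits: 2.
Heap B: need g' = 1⊕1 = 0. Options: 25−4→G=0, 25−5→G=0. Hits: 2.

4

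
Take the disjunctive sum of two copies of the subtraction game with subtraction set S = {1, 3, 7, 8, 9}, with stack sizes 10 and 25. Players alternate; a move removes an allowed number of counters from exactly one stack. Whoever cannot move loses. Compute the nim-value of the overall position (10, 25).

All stacks use S = {1, 3, 7, 8, 9}:
G(0) = 0
G(1) = mex{0} = 1
G(2) = mex{1} = 0
G(3) = mex{0,0} = 1
G(4) = mex{1,1} = 0
G(5) = mex{0,0} = 1
G(6) = mex{1,1} = 0
G(7) = mex{0,0,0} = 1
G(8) = mex{1,1,1,0} = 2
G(9) = mex{2,0,0,1,0} = 3
G(10) = mex{3,1,1,0,1} = 2
G(11) = mex{2,2,0,1,0} = 3
G(12) = mex{3,3,1,0,1} = 2
G(13) = mex{2,2,0,1,0} = 3
G(14) = mex{3,3,1,0,1} = 2
G(15) = mex{2,2,2,1,0} = 3
G(16) = mex{3,3,3,2,1} = 0
G(17) = mex{0,2,2,3,2} = 1
G(18) = mex{1,3,3,2,3} = 0
G(19) = mex{0,0,2,3,2} = 1
G(20) = mex{1,1,3,2,3} = 0
G(21) = mex{0,0,2,3,2} = 1
G(22) = mex{1,1,3,2,3} = 0
G(23) = mex{0,0,0,3,2} = 1
G(24) = mex{1,1,1,0,3} = 2
G(25) = mex{2,0,0,1,0} = 3
Stack A: G(10) = 2.
Stack B: G(25) = 3.
Combined Grundy value = 2 ⊕ 3 = 1.

1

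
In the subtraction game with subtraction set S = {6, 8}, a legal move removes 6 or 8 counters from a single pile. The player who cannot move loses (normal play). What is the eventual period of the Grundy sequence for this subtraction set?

14

G(0) = 0
G(1) = mex{} = 0
G(2) = mex{} = 0
G(3) = mex{} = 0
G(4) = mex{} = 0
G(5) = mex{} = 0
G(6) = mex{0} = 1
G(7) = mex{0} = 1
G(8) = mex{0,0} = 1
G(9) = mex{0,0} = 1
G(10) = mex{0,0} = 1
G(11) = mex{0,0} = 1
G(12) = mex{1,0} = 2
G(13) = mex{1,0} = 2
G(14) = mex{1,1} = 0
G(15) = mex{1,1} = 0
G(16) = mex{1,1} = 0
G(17) = mex{1,1} = 0
G(18) = mex{2,1} = 0
G(19) = mex{2,1} = 0
G(20) = mex{0,2} = 1
G(21) = mex{0,2} = 1
G(22) = mex{0,0} = 1
G(23) = mex{0,0} = 1
G(24) = mex{0,0} = 1
G(25) = mex{0,0} = 1
G(26) = mex{1,0} = 2
G(27) = mex{1,0} = 2
G(28) = mex{1,1} = 0
G(29) = mex{1,1} = 0
G(n+14) = G(n) holds for n = 0,…,7 (a full window of length max(S) = 8), so the sequence is purely periodic with period 14.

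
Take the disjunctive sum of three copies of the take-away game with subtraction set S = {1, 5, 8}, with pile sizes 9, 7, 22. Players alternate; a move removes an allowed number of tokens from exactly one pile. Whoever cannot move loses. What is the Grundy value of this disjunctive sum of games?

All piles use S = {1, 5, 8}:
G(0) = 0
G(1) = mex{0} = 1
G(2) = mex{1} = 0
G(3) = mex{0} = 1
G(4) = mex{1} = 0
G(5) = mex{0,0} = 1
G(6) = mex{1,1} = 0
G(7) = mex{0,0} = 1
G(8) = mex{1,1,0} = 2
G(9) = mex{2,0,1} = 3
G(10) = mex{3,1,0} = 2
G(11) = mex{2,0,1} = 3
G(12) = mex{3,1,0} = 2
G(13) = mex{2,2,1} = 0
G(14) = mex{0,3,0} = 1
G(15) = mex{1,2,1} = 0
G(16) = mex{0,3,2} = 1
G(17) = mex{1,2,3} = 0
G(18) = mex{0,0,2} = 1
G(19) = mex{1,1,3} = 0
G(20) = mex{0,0,2} = 1
G(21) = mex{1,1,0} = 2
G(22) = mex{2,0,1} = 3
Pile A: G(9) = 3.
Pile B: G(7) = 1.
Pile C: G(22) = 3.
Combined Grundy value = 3 ⊕ 1 ⊕ 3 = 1.

1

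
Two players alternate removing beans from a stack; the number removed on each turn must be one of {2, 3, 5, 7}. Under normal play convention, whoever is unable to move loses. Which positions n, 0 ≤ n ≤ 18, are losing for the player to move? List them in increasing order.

0, 1, 9, 10, 18

G(0) = 0
G(1) = mex{} = 0
G(2) = mex{0} = 1
G(3) = mex{0,0} = 1
G(4) = mex{1,0} = 2
G(5) = mex{1,1,0} = 2
G(6) = mex{2,1,0} = 3
G(7) = mex{2,2,1,0} = 3
G(8) = mex{3,2,1,0} = 4
G(9) = mex{3,3,2,1} = 0
G(10) = mex{4,3,2,1} = 0
G(11) = mex{0,4,3,2} = 1
G(12) = mex{0,0,3,2} = 1
G(13) = mex{1,0,4,3} = 2
G(14) = mex{1,1,0,3} = 2
G(15) = mex{2,1,0,4} = 3
G(16) = mex{2,2,1,0} = 3
G(17) = mex{3,2,1,0} = 4
G(18) = mex{3,3,2,1} = 0
P-positions are exactly the n with G(n) = 0.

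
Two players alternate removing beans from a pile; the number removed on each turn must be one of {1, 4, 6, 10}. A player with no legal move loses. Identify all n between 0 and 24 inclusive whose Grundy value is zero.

n :  0  1  2  3  4  5  6  7  8  9 10 11 12 13 14 15 16 17 18 19 20 21 22 23 24
G :  0  1  0  1  2  0  1  0  1  2  3  2  3  4  0  1  0  1  2  0  1  0  1  2  3
P-positions are exactly the n with G(n) = 0.

0, 2, 5, 7, 14, 16, 19, 21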